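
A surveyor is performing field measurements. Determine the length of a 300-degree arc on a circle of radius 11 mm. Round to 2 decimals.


Shape: circular arc
Radius r = 11 mm, Angle = 300 degrees
Formula: L = (angle/360) * 2 * pi * r
2 * pi * r = 22 * pi
L = (300/360) * 22 * pi
L = 18.333333 * pi
L = 57.6
57.6 mm


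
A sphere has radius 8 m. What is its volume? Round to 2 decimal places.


Shape: sphere
Radius r = 8 m
Formula: V = (4/3) * pi * r^3
r^3 = 512
(4/3) * 512 = 682.666667
V = 682.666667 * pi
V = 2144.66
2144.66 m^3


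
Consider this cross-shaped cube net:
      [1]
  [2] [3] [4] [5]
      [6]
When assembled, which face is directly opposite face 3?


Net: cross layout. Take square 3 as the base (bottom).
Fold the four squares in the horizontal row up around 3: 2 -> left, 4 -> right, 5 wraps to the top.
Fold 1 and 6 up from 3: 1 -> back, 6 -> front.
Opposite pairs are therefore: (1, 6), (2, 4), (3, 5).
Face 3 is opposite face 5.
face 5


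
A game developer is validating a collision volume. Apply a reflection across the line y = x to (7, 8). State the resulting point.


Transformation: reflection
Original point: (7, 8)
Rule for reflection over y = x: (x, y) -> (y, x)
Apply: (7, 8) -> (8, 7)
(8, 7)


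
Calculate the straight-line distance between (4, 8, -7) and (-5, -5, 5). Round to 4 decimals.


3D distance between two points
P1 = (4, 8, -7), P2 = (-5, -5, 5)
Formula: d = sqrt((x2-x1)^2 + (y2-y1)^2 + (z2-z1)^2)
dx = -5 - 4 = -9
dy = -5 - 8 = -13
dz = 5 - -7 = 12
dx^2 + dy^2 + dz^2 = 81 + 169 + 144 = 394
d = sqrt(394)
d = 19.8494
19.8494 units


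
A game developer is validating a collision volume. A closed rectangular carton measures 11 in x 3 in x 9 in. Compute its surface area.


Shape: rectangular prism
l = 11 in, w = 3 in, h = 9 in
Formula: SA = 2(lw + lh + wh)
lw = 33, lh = 99, wh = 27
lw + lh + wh = 159
SA = 2 * 159
SA = 318
318 in^2


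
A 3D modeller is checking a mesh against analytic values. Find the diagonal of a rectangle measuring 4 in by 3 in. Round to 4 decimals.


Shape: rectangle (diagonal via Pythagoras)
Sides: 4 in and 3 in
Formula: d = sqrt(l^2 + w^2)
l^2 = 16, w^2 = 9
l^2 + w^2 = 25
d = sqrt(25)
d = 5.0
5 in


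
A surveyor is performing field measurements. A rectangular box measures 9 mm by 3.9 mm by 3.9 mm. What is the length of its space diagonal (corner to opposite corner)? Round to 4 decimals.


Shape: rectangular box (space diagonal)
l = 9 mm, w = 3.9 mm, h = 3.9 mm
Visualize: the diagonal of the base, then a right triangle with that diagonal and the height.
Formula: d = sqrt(l^2 + w^2 + h^2)
l^2 + w^2 + h^2 = 81 + 15.21 + 15.21 = 111.42
d = sqrt(111.42)
d = 10.5556
10.5556 mm


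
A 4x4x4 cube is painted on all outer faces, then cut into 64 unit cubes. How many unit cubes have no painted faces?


Large cube: 4 x 4 x 4, cut into unit cubes.
n = 4, so n - 2 = 2
Unpainted cubes form the interior (n - 2)^3 block.
(n - 2)^3 = 2^3 = 8
8 unit cubes


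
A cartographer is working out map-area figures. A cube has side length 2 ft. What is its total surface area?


Shape: cube
Side s = 2 ft
A cube has 6 square faces.
Formula: SA = 6 * s^2
s^2 = 4
SA = 6 * 4
SA = 24
24 ft^2


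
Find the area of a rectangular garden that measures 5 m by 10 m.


Shape: rectangle
Length l = 5 m, Width w = 10 m
Formula: A = l * w
A = 5 * 10
A = 50
50 m^2


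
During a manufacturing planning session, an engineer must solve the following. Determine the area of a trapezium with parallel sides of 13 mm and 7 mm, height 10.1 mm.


Shape: trapezoid
Parallel sides a = 13 mm, b = 7 mm; Height h = 10.1 mm
Formula: A = (a + b) * h / 2
a + b = 13 + 7 = 20
A = 20 * 10.1 / 2
A = 202 / 2
A = 101
101 mm^2


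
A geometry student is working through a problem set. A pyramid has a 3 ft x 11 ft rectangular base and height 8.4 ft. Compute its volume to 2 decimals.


Shape: rectangular pyramid
Base: 3 ft x 11 ft, Height h = 8.4 ft
Formula: V = (1/3) * base_area * h
base_area = 3 * 11 = 33
base_area * h = 33 * 8.4 = 277.2
V = 277.2 / 3
V = 92.4
92.4 ft^3


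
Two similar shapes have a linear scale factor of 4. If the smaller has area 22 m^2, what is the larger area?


Linear scale factor k = 4
Original area = 22 m^2
Rule: under a linear scaling by k, areas scale by k^2.
k^2 = 4^2 = 16
New area = 22 * 16
New area = 352
352 m^2


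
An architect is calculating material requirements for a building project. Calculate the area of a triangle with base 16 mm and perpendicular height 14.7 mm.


Shape: triangle
Base b = 16 mm, Height h = 14.7 mm
Formula: A = (1/2) * b * h
A = 0.5 * 16 * 14.7
A = 0.5 * 235.2
A = 117.6
117.6 mm^2


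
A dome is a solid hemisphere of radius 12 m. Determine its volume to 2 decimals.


Shape: hemisphere (half of a sphere)
Radius r = 12 m
Formula: V = (1/2) * (4/3) * pi * r^3 = (2/3) * pi * r^3
r^3 = 1728
(2/3) * 1728 = 1152
V = 1152 * pi
V = 3619.11
3619.11 m^3


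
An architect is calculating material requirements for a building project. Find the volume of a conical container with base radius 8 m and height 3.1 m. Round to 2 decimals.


Shape: cone
Radius r = 8 m, Height h = 3.1 m
Formula: V = (1/3) * pi * r^2 * h
r^2 = 64
pi * r^2 * h = pi * 64 * 3.1 = 198.4 * pi
V = 198.4 * pi / 3
V = 207.76
207.76 m^3


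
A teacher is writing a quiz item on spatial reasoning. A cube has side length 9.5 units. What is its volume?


Shape: cube
Side s = 9.5 units
Formula: V = s^3
V = 9.5 * 9.5 * 9.5
V = 90.25 * 9.5
V = 857.375
857.375 units^3


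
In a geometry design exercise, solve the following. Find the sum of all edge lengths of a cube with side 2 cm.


Shape: cube
Side s = 2 cm
A cube has 12 edges, all equal.
Formula: total edge length = 12 * s
Total = 12 * 2
Total = 24
24 cm


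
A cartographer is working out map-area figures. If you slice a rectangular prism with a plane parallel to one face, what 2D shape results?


Solid: rectangular prism
Cutting plane: parallel to one face
Visualize the intersection of the plane with the solid's surface.
The boundary of the cut region is a rectangle.
rectangle


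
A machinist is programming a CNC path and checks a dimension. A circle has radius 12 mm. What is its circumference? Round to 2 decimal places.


Shape: circle
Radius r = 12 mm
Formula: C = 2 * pi * r
C = 2 * pi * 12
C = 24 * pi
C = 75.4
75.4 mm


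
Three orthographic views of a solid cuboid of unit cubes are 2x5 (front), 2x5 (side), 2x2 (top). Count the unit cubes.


Orthographic views of a solid rectangular block:
Front view 2 x 5 -> length = 2, height = 5
Side view 2 x 5 -> width = 2, height = 5 (consistent)
Top view 2 x 2 -> confirms length = 2, width = 2
The block is 2 x 2 x 5.
Total unit cubes = 2 * 2 * 5 = 20
20 unit cubes


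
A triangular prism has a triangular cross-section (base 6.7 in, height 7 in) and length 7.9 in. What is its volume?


Shape: triangular prism
Triangle base = 6.7 in, triangle height = 7 in, prism length L = 7.9 in
Formula: V = (1/2 * b * h_tri) * L
Cross-section area = 0.5 * 6.7 * 7 = 23.45
V = 23.45 * 7.9
V = 185.255
185.255 in^3


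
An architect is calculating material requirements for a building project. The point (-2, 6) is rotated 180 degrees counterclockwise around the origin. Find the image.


Transformation: rotation about the origin
Original point: (-2, 6)
Rule for 180 deg: (x, y) -> (-x, -y)
Apply: (-2, 6) -> (2, -6)
(2, -6)


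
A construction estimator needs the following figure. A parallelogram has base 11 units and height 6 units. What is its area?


Shape: parallelogram
Base b = 11 units, Height h = 6 units
Formula: A = b * h
A = 11 * 6
A = 66
66 units^2


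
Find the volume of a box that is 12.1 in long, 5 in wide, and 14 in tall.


Shape: rectangular prism
l = 12.1 in, w = 5 in, h = 14 in
Formula: V = l * w * h
V = 12.1 * 5 * 14
V = 60.5 * 14
V = 847
847 in^3


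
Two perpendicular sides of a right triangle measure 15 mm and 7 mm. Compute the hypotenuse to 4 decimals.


Shape: right triangle
Legs a = 15 mm, b = 7 mm
Formula: c = sqrt(a^2 + b^2)
a^2 = 225, b^2 = 49
a^2 + b^2 = 274
c = sqrt(274)
c = 16.5529
16.5529 mm


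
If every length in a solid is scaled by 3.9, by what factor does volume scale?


Linear scale factor k = 3.9
Rule: under a linear scaling by k, volumes scale by k^3.
k^3 = 3.9 * 3.9 * 3.9
k^3 = 15.21 * 3.9
k^3 = 59.319
Volume scales by a factor of 59.319.
59.319 (dimensionless)


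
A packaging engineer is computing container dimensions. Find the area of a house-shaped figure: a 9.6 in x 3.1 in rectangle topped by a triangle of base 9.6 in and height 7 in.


Composite shape: rectangle + triangle
Rectangle area = 9.6 * 3.1 = 29.76
Triangle area = 0.5 * 9.6 * 7 = 33.6
Total = 29.76 + 33.6
Total = 63.36
63.36 in^2


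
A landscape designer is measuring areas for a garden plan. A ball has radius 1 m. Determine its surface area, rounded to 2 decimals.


Shape: sphere
Radius r = 1 m
Formula: SA = 4 * pi * r^2
r^2 = 1
SA = 4 * pi * 1
SA = 4 * pi
SA = 12.57
12.57 m^2


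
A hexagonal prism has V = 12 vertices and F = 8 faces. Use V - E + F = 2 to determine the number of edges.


Polyhedron: hexagonal prism
Euler's formula for convex polyhedra: V - E + F = 2
Given: V = 12 vertices and F = 8 faces
Solve for E:
E = V + F - 2 = 12 + 8 - 2 = 18
18 edges


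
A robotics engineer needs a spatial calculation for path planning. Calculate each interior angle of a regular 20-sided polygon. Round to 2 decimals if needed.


Shape: regular icosagon (20 sides)
Formula: interior angle = (n - 2) * 180 / n
(n - 2) = 18
(n - 2) * 180 = 3240
angle = 3240 / 20
angle = 162
162 degrees


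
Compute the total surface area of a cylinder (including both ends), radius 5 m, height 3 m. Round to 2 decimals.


Shape: closed cylinder
Radius r = 5 m, Height h = 3 m
Formula: SA = 2*pi*r^2 + 2*pi*r*h = 2*pi*r*(r + h)
r + h = 8
2 * r * (r + h) = 2 * 5 * 8 = 80
SA = 80 * pi
SA = 251.33
251.33 m^2


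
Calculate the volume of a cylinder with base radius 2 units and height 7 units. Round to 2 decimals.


Shape: cylinder
Radius r = 2 units, Height h = 7 units
Formula: V = pi * r^2 * h
r^2 = 4
V = pi * 4 * 7
V = 28 * pi
V = 87.96
87.96 units^3


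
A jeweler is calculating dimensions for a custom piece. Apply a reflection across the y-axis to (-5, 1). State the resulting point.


Transformation: reflection
Original point: (-5, 1)
Rule for reflection over the y-axis: (x, y) -> (-x, y)
Apply: (-5, 1) -> (5, 1)
(5, 1)


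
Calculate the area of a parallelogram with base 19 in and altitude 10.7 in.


Shape: parallelogram
Base b = 19 in, Height h = 10.7 in
Formula: A = b * h
A = 19 * 10.7
A = 203.3
203.3 in^2


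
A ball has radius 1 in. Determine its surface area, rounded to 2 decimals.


Shape: sphere
Radius r = 1 in
Formula: SA = 4 * pi * r^2
r^2 = 1
SA = 4 * pi * 1
SA = 4 * pi
SA = 12.57
12.57 in^2


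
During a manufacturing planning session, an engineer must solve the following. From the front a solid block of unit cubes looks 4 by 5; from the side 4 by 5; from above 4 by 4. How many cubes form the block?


Orthographic views of a solid rectangular block:
Front view 4 x 5 -> length = 4, height = 5
Side view 4 x 5 -> width = 4, height = 5 (consistent)
Top view 4 x 4 -> confirms length = 4, width = 4
The block is 4 x 4 x 5.
Total unit cubes = 4 * 4 * 5 = 80
80 unit cubes


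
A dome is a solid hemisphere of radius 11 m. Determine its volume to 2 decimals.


Shape: hemisphere (half of a sphere)
Radius r = 11 m
Formula: V = (1/2) * (4/3) * pi * r^3 = (2/3) * pi * r^3
r^3 = 1331
(2/3) * 1331 = 887.333333
V = 887.333333 * pi
V = 2787.64
2787.64 m^3


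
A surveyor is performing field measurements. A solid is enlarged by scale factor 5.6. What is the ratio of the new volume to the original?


Linear scale factor k = 5.6
Rule: under a linear scaling by k, volumes scale by k^3.
k^3 = 5.6 * 5.6 * 5.6
k^3 = 31.36 * 5.6
k^3 = 175.616
Volume scales by a factor of 175.616.
175.616 (dimensionless)


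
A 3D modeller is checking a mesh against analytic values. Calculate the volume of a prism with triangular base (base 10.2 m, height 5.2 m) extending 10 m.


Shape: triangular prism
Triangle base = 10.2 m, triangle height = 5.2 m, prism length L = 10 m
Formula: V = (1/2 * b * h_tri) * L
Cross-section area = 0.5 * 10.2 * 5.2 = 26.52
V = 26.52 * 10
V = 265.2
265.2 m^3


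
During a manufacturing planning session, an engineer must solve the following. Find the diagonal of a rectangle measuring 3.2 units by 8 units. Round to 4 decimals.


Shape: rectangle (diagonal via Pythagoras)
Sides: 3.2 units and 8 units
Formula: d = sqrt(l^2 + w^2)
l^2 = 10.24, w^2 = 64
l^2 + w^2 = 74.24
d = sqrt(74.24)
d = 8.6163
8.6163 units


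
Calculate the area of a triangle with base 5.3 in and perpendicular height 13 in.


Shape: triangle
Base b = 5.3 in, Height h = 13 in
Formula: A = (1/2) * b * h
A = 0.5 * 5.3 * 13
A = 0.5 * 68.9
A = 34.45
34.45 in^2


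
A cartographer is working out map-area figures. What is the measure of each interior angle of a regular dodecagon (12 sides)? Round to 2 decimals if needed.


Shape: regular dodecagon (12 sides)
Formula: interior angle = (n - 2) * 180 / n
(n - 2) = 10
(n - 2) * 180 = 1800
angle = 1800 / 12
angle = 150
150 degrees


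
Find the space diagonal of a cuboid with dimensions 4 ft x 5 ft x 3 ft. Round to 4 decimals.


Shape: rectangular box (space diagonal)
l = 4 ft, w = 5 ft, h = 3 ft
Visualize: the diagonal of the base, then a right triangle with that diagonal and the height.
Formula: d = sqrt(l^2 + w^2 + h^2)
l^2 + w^2 + h^2 = 16 + 25 + 9 = 50
d = sqrt(50)
d = 7.0711
7.0711 ft


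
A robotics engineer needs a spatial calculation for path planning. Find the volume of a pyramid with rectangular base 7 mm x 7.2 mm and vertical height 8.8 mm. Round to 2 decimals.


Shape: rectangular pyramid
Base: 7 mm x 7.2 mm, Height h = 8.8 mm
Formula: V = (1/3) * base_area * h
base_area = 7 * 7.2 = 50.4
base_area * h = 50.4 * 8.8 = 443.52
V = 443.52 / 3
V = 147.84
147.84 mm^3


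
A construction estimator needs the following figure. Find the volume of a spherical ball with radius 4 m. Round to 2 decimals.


Shape: sphere
Radius r = 4 m
Formula: V = (4/3) * pi * r^3
r^3 = 64
(4/3) * 64 = 85.333333
V = 85.333333 * pi
V = 268.08
268.08 m^3


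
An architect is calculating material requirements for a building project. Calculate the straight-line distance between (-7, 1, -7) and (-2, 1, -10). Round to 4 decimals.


3D distance between two points
P1 = (-7, 1, -7), P2 = (-2, 1, -10)
Formula: d = sqrt((x2-x1)^2 + (y2-y1)^2 + (z2-z1)^2)
dx = -2 - -7 = 5
dy = 1 - 1 = 0
dz = -10 - -7 = -3
dx^2 + dy^2 + dz^2 = 25 + 0 + 9 = 34
d = sqrt(34)
d = 5.831
5.831 units


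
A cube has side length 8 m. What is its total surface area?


Shape: cube
Side s = 8 m
A cube has 6 square faces.
Formula: SA = 6 * s^2
s^2 = 64
SA = 6 * 64
SA = 384
384 m^2


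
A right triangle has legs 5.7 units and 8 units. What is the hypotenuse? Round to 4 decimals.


Shape: right triangle
Legs a = 5.7 units, b = 8 units
Formula: c = sqrt(a^2 + b^2)
a^2 = 32.49, b^2 = 64
a^2 + b^2 = 96.49
c = sqrt(96.49)
c = 9.8229
9.8229 units


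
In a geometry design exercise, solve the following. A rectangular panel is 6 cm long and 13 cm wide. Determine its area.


Shape: rectangle
Length l = 6 cm, Width w = 13 cm
Formula: A = l * w
A = 6 * 13
A = 78
78 cm^2


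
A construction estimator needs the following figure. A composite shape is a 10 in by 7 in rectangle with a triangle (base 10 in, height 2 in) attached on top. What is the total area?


Composite shape: rectangle + triangle
Rectangle area = 10 * 7 = 70
Triangle area = 0.5 * 10 * 2 = 10
Total = 70 + 10
Total = 80
80 in^2


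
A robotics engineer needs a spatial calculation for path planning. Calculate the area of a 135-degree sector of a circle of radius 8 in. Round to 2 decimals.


Shape: circular sector
Radius r = 8 in, Angle = 135 degrees
Formula: A = (angle/360) * pi * r^2
r^2 = 64
Fraction of circle = 135/360
A = (135/360) * pi * 64
A = 24 * pi
A = 75.4
75.4 in^2


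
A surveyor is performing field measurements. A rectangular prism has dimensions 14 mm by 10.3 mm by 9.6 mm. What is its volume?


Shape: rectangular prism
l = 14 mm, w = 10.3 mm, h = 9.6 mm
Formula: V = l * w * h
V = 14 * 10.3 * 9.6
V = 144.2 * 9.6
V = 1384.32
1384.32 mm^3


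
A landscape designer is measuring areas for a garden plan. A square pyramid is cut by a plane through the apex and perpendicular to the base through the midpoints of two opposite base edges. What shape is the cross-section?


Solid: square pyramid
Cutting plane: through the apex and perpendicular to the base through the midpoints of two opposite base edges
Visualize the intersection of the plane with the solid's surface.
The boundary of the cut region is a isosceles triangle.
isosceles triangle


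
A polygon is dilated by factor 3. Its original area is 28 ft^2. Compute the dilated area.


Linear scale factor k = 3
Original area = 28 ft^2
Rule: under a linear scaling by k, areas scale by k^2.
k^2 = 3^2 = 9
New area = 28 * 9
New area = 252
252 ft^2


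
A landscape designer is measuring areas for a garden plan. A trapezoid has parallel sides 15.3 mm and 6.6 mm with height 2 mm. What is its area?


Shape: trapezoid
Parallel sides a = 15.3 mm, b = 6.6 mm; Height h = 2 mm
Formula: A = (a + b) * h / 2
a + b = 15.3 + 6.6 = 21.9
A = 21.9 * 2 / 2
A = 43.8 / 2
A = 21.9
21.9 mm^2


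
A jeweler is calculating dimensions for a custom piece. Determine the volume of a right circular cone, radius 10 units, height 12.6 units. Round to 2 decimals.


Shape: cone
Radius r = 10 units, Height h = 12.6 units
Formula: V = (1/3) * pi * r^2 * h
r^2 = 100
pi * r^2 * h = pi * 100 * 12.6 = 1260 * pi
V = 1260 * pi / 3
V = 1319.47
1319.47 units^3


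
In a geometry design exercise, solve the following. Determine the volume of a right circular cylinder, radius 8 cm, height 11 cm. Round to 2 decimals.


Shape: cylinder
Radius r = 8 cm, Height h = 11 cm
Formula: V = pi * r^2 * h
r^2 = 64
V = pi * 64 * 11
V = 704 * pi
V = 2211.68
2211.68 cm^3


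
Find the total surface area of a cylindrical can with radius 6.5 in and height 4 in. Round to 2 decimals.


Shape: closed cylinder
Radius r = 6.5 in, Height h = 4 in
Formula: SA = 2*pi*r^2 + 2*pi*r*h = 2*pi*r*(r + h)
r + h = 10.5
2 * r * (r + h) = 2 * 6.5 * 10.5 = 136.5
SA = 136.5 * pi
SA = 428.83
428.83 in^2


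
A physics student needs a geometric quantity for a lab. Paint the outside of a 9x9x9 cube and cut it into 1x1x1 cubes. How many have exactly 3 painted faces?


Large cube: 9 x 9 x 9, cut into unit cubes.
Cubes with 3 painted faces are at the corners. A cube always has 8 corners.
Count = 8
8 unit cubes


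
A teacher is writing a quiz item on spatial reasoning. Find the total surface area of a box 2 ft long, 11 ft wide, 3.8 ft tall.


Shape: rectangular prism
l = 2 ft, w = 11 ft, h = 3.8 ft
Formula: SA = 2(lw + lh + wh)
lw = 22, lh = 7.6, wh = 41.8
lw + lh + wh = 71.4
SA = 2 * 71.4
SA = 142.8
142.8 ft^2


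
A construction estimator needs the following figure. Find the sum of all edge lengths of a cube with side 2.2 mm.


Shape: cube
Side s = 2.2 mm
A cube has 12 edges, all equal.
Formula: total edge length = 12 * s
Total = 12 * 2.2
Total = 26.4
26.4 mm


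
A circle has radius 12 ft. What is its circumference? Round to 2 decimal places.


Shape: circle
Radius r = 12 ft
Formula: C = 2 * pi * r
C = 2 * pi * 12
C = 24 * pi
C = 75.4
75.4 ft


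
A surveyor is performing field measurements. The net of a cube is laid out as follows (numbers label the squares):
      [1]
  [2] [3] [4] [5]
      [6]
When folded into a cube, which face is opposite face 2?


Net: cross layout. Take square 3 as the base (bottom).
Fold the four squares in the horizontal row up around 3: 2 -> left, 4 -> right, 5 wraps to the top.
Fold 1 and 6 up from 3: 1 -> back, 6 -> front.
Opposite pairs are therefore: (1, 6), (2, 4), (3, 5).
Face 2 is opposite face 4.
face 4


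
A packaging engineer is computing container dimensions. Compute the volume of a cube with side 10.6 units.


Shape: cube
Side s = 10.6 units
Formula: V = s^3
V = 10.6 * 10.6 * 10.6
V = 112.36 * 10.6
V = 1191.016
1191.016 units^3


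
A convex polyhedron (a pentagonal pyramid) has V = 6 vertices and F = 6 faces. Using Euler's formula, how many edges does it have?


Polyhedron: pentagonal pyramid
Euler's formula for convex polyhedra: V - E + F = 2
Given: V = 6 vertices and F = 6 faces
Solve for E:
E = V + F - 2 = 6 + 6 - 2 = 10
10 edges


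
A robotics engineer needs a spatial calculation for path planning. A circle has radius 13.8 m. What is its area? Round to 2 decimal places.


Shape: circle
Radius r = 13.8 m
Formula: A = pi * r^2
r^2 = 13.8^2 = 190.44
A = pi * 190.44
A = 598.28
598.28 m^2


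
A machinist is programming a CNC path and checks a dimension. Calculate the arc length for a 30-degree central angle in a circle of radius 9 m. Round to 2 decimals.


Shape: circular arc
Radius r = 9 m, Angle = 30 degrees
Formula: L = (angle/360) * 2 * pi * r
2 * pi * r = 18 * pi
L = (30/360) * 18 * pi
L = 1.5 * pi
L = 4.71
4.71 m


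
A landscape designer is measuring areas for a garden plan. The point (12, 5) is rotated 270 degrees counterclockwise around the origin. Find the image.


Transformation: rotation about the origin
Original point: (12, 5)
Rule for 270 deg counterclockwise: (x, y) -> (y, -x)
Apply: (12, 5) -> (5, -12)
(5, -12)


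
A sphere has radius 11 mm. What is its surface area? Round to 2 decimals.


Shape: sphere
Radius r = 11 mm
Formula: SA = 4 * pi * r^2
r^2 = 121
SA = 4 * pi * 121
SA = 484 * pi
SA = 1520.53
1520.53 mm^2


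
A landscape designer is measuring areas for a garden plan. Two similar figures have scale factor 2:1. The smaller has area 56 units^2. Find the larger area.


Linear scale factor k = 2
Original area = 56 units^2
Rule: under a linear scaling by k, areas scale by k^2.
k^2 = 2^2 = 4
New area = 56 * 4
New area = 224
224 units^2


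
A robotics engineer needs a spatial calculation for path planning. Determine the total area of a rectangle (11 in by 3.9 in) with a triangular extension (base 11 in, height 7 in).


Composite shape: rectangle + triangle
Rectangle area = 11 * 3.9 = 42.9
Triangle area = 0.5 * 11 * 7 = 38.5
Total = 42.9 + 38.5
Total = 81.4
81.4 in^2


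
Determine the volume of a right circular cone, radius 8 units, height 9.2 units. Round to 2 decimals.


Shape: cone
Radius r = 8 units, Height h = 9.2 units
Formula: V = (1/3) * pi * r^2 * h
r^2 = 64
pi * r^2 * h = pi * 64 * 9.2 = 588.8 * pi
V = 588.8 * pi / 3
V = 616.59
616.59 units^3


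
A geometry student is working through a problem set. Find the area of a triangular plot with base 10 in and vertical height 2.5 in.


Shape: triangle
Base b = 10 in, Height h = 2.5 in
Formula: A = (1/2) * b * h
A = 0.5 * 10 * 2.5
A = 0.5 * 25
A = 12.5
12.5 in^2


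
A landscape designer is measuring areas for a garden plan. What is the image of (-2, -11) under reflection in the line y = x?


Transformation: reflection
Original point: (-2, -11)
Rule for reflection over y = x: (x, y) -> (y, x)
Apply: (-2, -11) -> (-11, -2)
(-11, -2)


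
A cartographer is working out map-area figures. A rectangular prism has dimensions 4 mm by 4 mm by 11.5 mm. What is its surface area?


Shape: rectangular prism
l = 4 mm, w = 4 mm, h = 11.5 mm
Formula: SA = 2(lw + lh + wh)
lw = 16, lh = 46, wh = 46
lw + lh + wh = 108
SA = 2 * 108
SA = 216
216 mm^2


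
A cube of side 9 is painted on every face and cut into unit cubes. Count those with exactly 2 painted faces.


Large cube: 9 x 9 x 9, cut into unit cubes.
n = 9, so n - 2 = 7
Cubes with 2 painted faces lie along the edges, excluding corners.
A cube has 12 edges; each contributes (n - 2) = 7 such cubes.
Count = 12 * 7 = 84
84 unit cubes


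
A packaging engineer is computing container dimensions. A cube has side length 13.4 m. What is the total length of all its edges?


Shape: cube
Side s = 13.4 m
A cube has 12 edges, all equal.
Formula: total edge length = 12 * s
Total = 12 * 13.4
Total = 160.8
160.8 m


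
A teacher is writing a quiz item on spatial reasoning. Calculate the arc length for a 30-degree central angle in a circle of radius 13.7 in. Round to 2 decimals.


Shape: circular arc
Radius r = 13.7 in, Angle = 30 degrees
Formula: L = (angle/360) * 2 * pi * r
2 * pi * r = 27.4 * pi
L = (30/360) * 27.4 * pi
L = 2.283333 * pi
L = 7.17
7.17 in


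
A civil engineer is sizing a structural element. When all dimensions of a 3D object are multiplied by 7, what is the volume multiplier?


Linear scale factor k = 7
Rule: under a linear scaling by k, volumes scale by k^3.
k^3 = 7 * 7 * 7
k^3 = 49 * 7
k^3 = 343
Volume scales by a factor of 343.
343 (dimensionless)


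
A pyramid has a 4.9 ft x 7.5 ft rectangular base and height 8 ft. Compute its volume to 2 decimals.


Shape: rectangular pyramid
Base: 4.9 ft x 7.5 ft, Height h = 8 ft
Formula: V = (1/3) * base_area * h
base_area = 4.9 * 7.5 = 36.75
base_area * h = 36.75 * 8 = 294
V = 294 / 3
V = 98
98 ft^3


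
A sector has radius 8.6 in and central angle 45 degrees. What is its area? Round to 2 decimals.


Shape: circular sector
Radius r = 8.6 in, Angle = 45 degrees
Formula: A = (angle/360) * pi * r^2
r^2 = 73.96
Fraction of circle = 45/360
A = (45/360) * pi * 73.96
A = 9.245 * pi
A = 29.04
29.04 in^2


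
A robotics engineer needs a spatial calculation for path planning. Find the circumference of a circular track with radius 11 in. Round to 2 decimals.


Shape: circle
Radius r = 11 in
Formula: C = 2 * pi * r
C = 2 * pi * 11
C = 22 * pi
C = 69.12
69.12 in


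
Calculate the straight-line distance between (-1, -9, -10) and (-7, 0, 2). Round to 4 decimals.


3D distance between two points
P1 = (-1, -9, -10), P2 = (-7, 0, 2)
Formula: d = sqrt((x2-x1)^2 + (y2-y1)^2 + (z2-z1)^2)
dx = -7 - -1 = -6
dy = 0 - -9 = 9
dz = 2 - -10 = 12
dx^2 + dy^2 + dz^2 = 36 + 81 + 144 = 261
d = sqrt(261)
d = 16.1555
16.1555 units


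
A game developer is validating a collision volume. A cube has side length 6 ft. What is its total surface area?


Shape: cube
Side s = 6 ft
A cube has 6 square faces.
Formula: SA = 6 * s^2
s^2 = 36
SA = 6 * 36
SA = 216
216 ft^2


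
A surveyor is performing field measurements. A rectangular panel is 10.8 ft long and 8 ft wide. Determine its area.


Shape: rectangle
Length l = 10.8 ft, Width w = 8 ft
Formula: A = l * w
A = 10.8 * 8
A = 86.4
86.4 ft^2


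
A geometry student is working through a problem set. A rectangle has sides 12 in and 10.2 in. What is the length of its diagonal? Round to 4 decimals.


Shape: rectangle (diagonal via Pythagoras)
Sides: 12 in and 10.2 in
Formula: d = sqrt(l^2 + w^2)
l^2 = 144, w^2 = 104.04
l^2 + w^2 = 248.04
d = sqrt(248.04)
d = 15.7493
15.7493 in


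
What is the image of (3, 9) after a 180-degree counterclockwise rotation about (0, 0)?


Transformation: rotation about the origin
Original point: (3, 9)
Rule for 180 deg: (x, y) -> (-x, -y)
Apply: (3, 9) -> (-3, -9)
(-3, -9)


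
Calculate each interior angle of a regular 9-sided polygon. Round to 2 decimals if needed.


Shape: regular nonagon (9 sides)
Formula: interior angle = (n - 2) * 180 / n
(n - 2) = 7
(n - 2) * 180 = 1260
angle = 1260 / 9
angle = 140
140 degrees


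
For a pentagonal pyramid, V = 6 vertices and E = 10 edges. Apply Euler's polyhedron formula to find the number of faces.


Polyhedron: pentagonal pyramid
Euler's formula for convex polyhedra: V - E + F = 2
Given: V = 6 vertices and E = 10 edges
Solve for F:
F = 2 + E - V = 2 + 10 - 6 = 6
6 faces


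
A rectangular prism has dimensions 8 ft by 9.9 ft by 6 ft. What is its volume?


Shape: rectangular prism
l = 8 ft, w = 9.9 ft, h = 6 ft
Formula: V = l * w * h
V = 8 * 9.9 * 6
V = 79.2 * 6
V = 475.2
475.2 ft^3


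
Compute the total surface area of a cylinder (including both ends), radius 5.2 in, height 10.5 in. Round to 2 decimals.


Shape: closed cylinder
Radius r = 5.2 in, Height h = 10.5 in
Formula: SA = 2*pi*r^2 + 2*pi*r*h = 2*pi*r*(r + h)
r + h = 15.7
2 * r * (r + h) = 2 * 5.2 * 15.7 = 163.28
SA = 163.28 * pi
SA = 512.96
512.96 in^2


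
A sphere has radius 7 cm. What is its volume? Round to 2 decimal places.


Shape: sphere
Radius r = 7 cm
Formula: V = (4/3) * pi * r^3
r^3 = 343
(4/3) * 343 = 457.333333
V = 457.333333 * pi
V = 1436.76
1436.76 cm^3


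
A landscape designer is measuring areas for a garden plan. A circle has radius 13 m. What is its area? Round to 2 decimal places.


Shape: circle
Radius r = 13 m
Formula: A = pi * r^2
r^2 = 13^2 = 169
A = pi * 169
A = 530.93
530.93 m^2


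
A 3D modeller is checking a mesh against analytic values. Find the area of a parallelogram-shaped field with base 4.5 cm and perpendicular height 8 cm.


Shape: parallelogram
Base b = 4.5 cm, Height h = 8 cm
Formula: A = b * h
A = 4.5 * 8
A = 36
36 cm^2


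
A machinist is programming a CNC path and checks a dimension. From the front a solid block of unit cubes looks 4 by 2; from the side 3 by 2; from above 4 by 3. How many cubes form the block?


Orthographic views of a solid rectangular block:
Front view 4 x 2 -> length = 4, height = 2
Side view 3 x 2 -> width = 3, height = 2 (consistent)
Top view 4 x 3 -> confirms length = 4, width = 3
The block is 4 x 3 x 2.
Total unit cubes = 4 * 3 * 2 = 24
24 unit cubes


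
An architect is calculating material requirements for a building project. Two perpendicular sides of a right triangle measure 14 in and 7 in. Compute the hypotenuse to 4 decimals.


Shape: right triangle
Legs a = 14 in, b = 7 in
Formula: c = sqrt(a^2 + b^2)
a^2 = 196, b^2 = 49
a^2 + b^2 = 245
c = sqrt(245)
c = 15.6525
15.6525 in


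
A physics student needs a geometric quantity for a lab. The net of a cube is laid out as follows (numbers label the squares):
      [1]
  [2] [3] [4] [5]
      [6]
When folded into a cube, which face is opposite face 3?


Net: cross layout. Take square 3 as the base (bottom).
Fold the four squares in the horizontal row up around 3: 2 -> left, 4 -> right, 5 wraps to the top.
Fold 1 and 6 up from 3: 1 -> back, 6 -> front.
Opposite pairs are therefore: (1, 6), (2, 4), (3, 5).
Face 3 is opposite face 5.
face 5


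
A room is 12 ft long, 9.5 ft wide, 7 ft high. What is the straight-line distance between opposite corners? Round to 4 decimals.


Shape: rectangular box (space diagonal)
l = 12 ft, w = 9.5 ft, h = 7 ft
Visualize: the diagonal of the base, then a right triangle with that diagonal and the height.
Formula: d = sqrt(l^2 + w^2 + h^2)
l^2 + w^2 + h^2 = 144 + 90.25 + 49 = 283.25
d = sqrt(283.25)
d = 16.83
16.83 ft


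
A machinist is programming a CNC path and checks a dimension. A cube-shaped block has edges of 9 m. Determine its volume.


Shape: cube
Side s = 9 m
Formula: V = s^3
V = 9 * 9 * 9
V = 81 * 9
V = 729
729 m^3


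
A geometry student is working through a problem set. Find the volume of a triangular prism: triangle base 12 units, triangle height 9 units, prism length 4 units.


Shape: triangular prism
Triangle base = 12 units, triangle height = 9 units, prism length L = 4 units
Formula: V = (1/2 * b * h_tri) * L
Cross-section area = 0.5 * 12 * 9 = 54
V = 54 * 4
V = 216
216 units^3


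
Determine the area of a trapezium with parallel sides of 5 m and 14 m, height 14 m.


Shape: trapezoid
Parallel sides a = 5 m, b = 14 m; Height h = 14 m
Formula: A = (a + b) * h / 2
a + b = 5 + 14 = 19
A = 19 * 14 / 2
A = 266 / 2
A = 133
133 m^2


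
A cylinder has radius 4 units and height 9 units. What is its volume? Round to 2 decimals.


Shape: cylinder
Radius r = 4 units, Height h = 9 units
Formula: V = pi * r^2 * h
r^2 = 16
V = pi * 16 * 9
V = 144 * pi
V = 452.39
452.39 units^3


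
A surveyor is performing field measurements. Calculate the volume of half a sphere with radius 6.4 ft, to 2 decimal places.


Shape: hemisphere (half of a sphere)
Radius r = 6.4 ft
Formula: V = (1/2) * (4/3) * pi * r^3 = (2/3) * pi * r^3
r^3 = 262.144
(2/3) * 262.144 = 174.762667
V = 174.762667 * pi
V = 549.03
549.03 ft^3


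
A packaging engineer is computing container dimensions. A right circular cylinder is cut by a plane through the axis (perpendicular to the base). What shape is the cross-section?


Solid: right circular cylinder
Cutting plane: through the axis (perpendicular to the base)
Visualize the intersection of the plane with the solid's surface.
The boundary of the cut region is a rectangle.
rectangle


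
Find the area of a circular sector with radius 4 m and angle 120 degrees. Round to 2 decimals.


Shape: circular sector
Radius r = 4 m, Angle = 120 degrees
Formula: A = (angle/360) * pi * r^2
r^2 = 16
Fraction of circle = 120/360
A = (120/360) * pi * 16
A = 5.333333 * pi
A = 16.76
16.76 m^2


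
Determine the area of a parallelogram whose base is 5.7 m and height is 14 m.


Shape: parallelogram
Base b = 5.7 m, Height h = 14 m
Formula: A = b * h
A = 5.7 * 14
A = 79.8
79.8 m^2


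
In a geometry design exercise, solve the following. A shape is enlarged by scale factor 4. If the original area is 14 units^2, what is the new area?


Linear scale factor k = 4
Original area = 14 units^2
Rule: under a linear scaling by k, areas scale by k^2.
k^2 = 4^2 = 16
New area = 14 * 16
New area = 224
224 units^2


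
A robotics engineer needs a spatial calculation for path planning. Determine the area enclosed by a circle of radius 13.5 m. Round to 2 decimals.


Shape: circle
Radius r = 13.5 m
Formula: A = pi * r^2
r^2 = 13.5^2 = 182.25
A = pi * 182.25
A = 572.56
572.56 m^2


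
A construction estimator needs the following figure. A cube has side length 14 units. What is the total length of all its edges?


Shape: cube
Side s = 14 units
A cube has 12 edges, all equal.
Formula: total edge length = 12 * s
Total = 12 * 14
Total = 168
168 units


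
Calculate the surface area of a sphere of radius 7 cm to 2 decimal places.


Shape: sphere
Radius r = 7 cm
Formula: SA = 4 * pi * r^2
r^2 = 49
SA = 4 * pi * 49
SA = 196 * pi
SA = 615.75
615.75 cm^2


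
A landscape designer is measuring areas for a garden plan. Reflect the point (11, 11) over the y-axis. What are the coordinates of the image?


Transformation: reflection
Original point: (11, 11)
Rule for reflection over the y-axis: (x, y) -> (-x, y)
Apply: (11, 11) -> (-11, 11)
(-11, 11)


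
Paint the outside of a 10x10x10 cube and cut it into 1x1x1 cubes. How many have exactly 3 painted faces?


Large cube: 10 x 10 x 10, cut into unit cubes.
Cubes with 3 painted faces are at the corners. A cube always has 8 corners.
Count = 8
8 unit cubes


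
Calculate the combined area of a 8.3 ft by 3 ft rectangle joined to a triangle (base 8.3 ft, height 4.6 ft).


Composite shape: rectangle + triangle
Rectangle area = 8.3 * 3 = 24.9
Triangle area = 0.5 * 8.3 * 4.6 = 19.09
Total = 24.9 + 19.09
Total = 43.99
43.99 ft^2


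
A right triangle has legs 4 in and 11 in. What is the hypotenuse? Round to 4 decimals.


Shape: right triangle
Legs a = 4 in, b = 11 in
Formula: c = sqrt(a^2 + b^2)
a^2 = 16, b^2 = 121
a^2 + b^2 = 137
c = sqrt(137)
c = 11.7047
11.7047 in


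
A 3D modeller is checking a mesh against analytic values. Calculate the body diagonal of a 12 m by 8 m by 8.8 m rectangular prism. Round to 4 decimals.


Shape: rectangular box (space diagonal)
l = 12 m, w = 8 m, h = 8.8 m
Visualize: the diagonal of the base, then a right triangle with that diagonal and the height.
Formula: d = sqrt(l^2 + w^2 + h^2)
l^2 + w^2 + h^2 = 144 + 64 + 77.44 = 285.44
d = sqrt(285.44)
d = 16.895
16.895 m


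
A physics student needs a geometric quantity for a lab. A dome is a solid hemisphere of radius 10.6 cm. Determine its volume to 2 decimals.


Shape: hemisphere (half of a sphere)
Radius r = 10.6 cm
Formula: V = (1/2) * (4/3) * pi * r^3 = (2/3) * pi * r^3
r^3 = 1191.016
(2/3) * 1191.016 = 794.010667
V = 794.010667 * pi
V = 2494.46
2494.46 cm^3


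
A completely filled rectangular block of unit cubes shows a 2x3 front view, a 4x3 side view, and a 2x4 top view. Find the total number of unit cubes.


Orthographic views of a solid rectangular block:
Front view 2 x 3 -> length = 2, height = 3
Side view 4 x 3 -> width = 4, height = 3 (consistent)
Top view 2 x 4 -> confirms length = 2, width = 4
The block is 2 x 4 x 3.
Total unit cubes = 2 * 4 * 3 = 24
24 unit cubes


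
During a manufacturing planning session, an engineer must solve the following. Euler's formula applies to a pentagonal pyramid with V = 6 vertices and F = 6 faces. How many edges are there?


Polyhedron: pentagonal pyramid
Euler's formula for convex polyhedra: V - E + F = 2
Given: V = 6 vertices and F = 6 faces
Solve for E:
E = V + F - 2 = 6 + 6 - 2 = 10
10 edges


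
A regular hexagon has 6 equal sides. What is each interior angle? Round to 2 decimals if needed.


Shape: regular hexagon (6 sides)
Formula: interior angle = (n - 2) * 180 / n
(n - 2) = 4
(n - 2) * 180 = 720
angle = 720 / 6
angle = 120
120 degrees


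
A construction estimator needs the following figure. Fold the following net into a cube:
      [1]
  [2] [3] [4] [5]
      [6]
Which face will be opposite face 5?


Net: cross layout. Take square 3 as the base (bottom).
Fold the four squares in the horizontal row up around 3: 2 -> left, 4 -> right, 5 wraps to the top.
Fold 1 and 6 up from 3: 1 -> back, 6 -> front.
Opposite pairs are therefore: (1, 6), (2, 4), (3, 5).
Face 5 is opposite face 3.
face 3


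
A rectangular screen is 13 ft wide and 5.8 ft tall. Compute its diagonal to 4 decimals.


Shape: rectangle (diagonal via Pythagoras)
Sides: 13 ft and 5.8 ft
Formula: d = sqrt(l^2 + w^2)
l^2 = 169, w^2 = 33.64
l^2 + w^2 = 202.64
d = sqrt(202.64)
d = 14.2352
14.2352 ft


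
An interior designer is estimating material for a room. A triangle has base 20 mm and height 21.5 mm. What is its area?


Shape: triangle
Base b = 20 mm, Height h = 21.5 mm
Formula: A = (1/2) * b * h
A = 0.5 * 20 * 21.5
A = 0.5 * 430
A = 215
215 mm^2


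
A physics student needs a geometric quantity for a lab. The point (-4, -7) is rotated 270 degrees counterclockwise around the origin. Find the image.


Transformation: rotation about the origin
Original point: (-4, -7)
Rule for 270 deg counterclockwise: (x, y) -> (y, -x)
Apply: (-4, -7) -> (-7, 4)
(-7, 4)


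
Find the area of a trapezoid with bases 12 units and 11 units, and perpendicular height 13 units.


Shape: trapezoid
Parallel sides a = 12 units, b = 11 units; Height h = 13 units
Formula: A = (a + b) * h / 2
a + b = 12 + 11 = 23
A = 23 * 13 / 2
A = 299 / 2
A = 149.5
149.5 units^2


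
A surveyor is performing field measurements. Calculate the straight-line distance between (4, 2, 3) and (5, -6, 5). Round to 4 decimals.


3D distance between two points
P1 = (4, 2, 3), P2 = (5, -6, 5)
Formula: d = sqrt((x2-x1)^2 + (y2-y1)^2 + (z2-z1)^2)
dx = 5 - 4 = 1
dy = -6 - 2 = -8
dz = 5 - 3 = 2
dx^2 + dy^2 + dz^2 = 1 + 64 + 4 = 69
d = sqrt(69)
d = 8.3066
8.3066 units


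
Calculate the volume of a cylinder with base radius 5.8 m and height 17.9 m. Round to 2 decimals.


Shape: cylinder
Radius r = 5.8 m, Height h = 17.9 m
Formula: V = pi * r^2 * h
r^2 = 33.64
V = pi * 33.64 * 17.9
V = 602.156 * pi
V = 1891.73
1891.73 m^3


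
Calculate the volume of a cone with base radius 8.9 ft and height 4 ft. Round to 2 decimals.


Shape: cone
Radius r = 8.9 ft, Height h = 4 ft
Formula: V = (1/3) * pi * r^2 * h
r^2 = 79.21
pi * r^2 * h = pi * 79.21 * 4 = 316.84 * pi
V = 316.84 * pi / 3
V = 331.79
331.79 ft^3


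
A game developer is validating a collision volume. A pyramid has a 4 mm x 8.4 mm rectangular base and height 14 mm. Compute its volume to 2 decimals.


Shape: rectangular pyramid
Base: 4 mm x 8.4 mm, Height h = 14 mm
Formula: V = (1/3) * base_area * h
base_area = 4 * 8.4 = 33.6
base_area * h = 33.6 * 14 = 470.4
V = 470.4 / 3
V = 156.8
156.8 mm^3
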